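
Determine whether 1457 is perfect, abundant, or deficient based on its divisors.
deficient

Proper divisors of 1457: sum = 1 + 31 + 47 = 79
Since 79 < 1457, 1457 is deficient.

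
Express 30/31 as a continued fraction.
[0; 1, 30]

Euclidean algorithm steps:
30 = 0 × 31 + 30
31 = 1 × 30 + 1
30 = 30 × 1 + 0
Continued fraction: [0; 1, 30]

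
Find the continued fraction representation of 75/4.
[18; 1, 3]

Euclidean algorithm steps:
75 = 18 × 4 + 3
4 = 1 × 3 + 1
3 = 3 × 1 + 0
Continued fraction: [18; 1, 3]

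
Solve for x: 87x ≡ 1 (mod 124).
67

gcd(87, 124) = 1, so the inverse exists.
Extended Euclidean algorithm on (124, 87):
124 = 1 × 87 + 37  ⟹  37 = (1)·124 + (-1)·87
87 = 2 × 37 + 13  ⟹  13 = (-2)·124 + (3)·87
37 = 2 × 13 + 11  ⟹  11 = (5)·124 + (-7)·87
13 = 1 × 11 + 2  ⟹  2 = (-7)·124 + (10)·87
11 = 5 × 2 + 1  ⟹  1 = (40)·124 + (-57)·87
So (-57)·87 ≡ 1 (mod 124), i.e. 87^(-1) ≡ -57 ≡ 67 (mod 124).
Check: 87 × 67 = 5829 ≡ 1 (mod 124)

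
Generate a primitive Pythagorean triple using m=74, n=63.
(1507, 9324, 9445)

Euclid's formula: a = m² - n², b = 2mn, c = m² + n²
m = 74, n = 63
a = 74² - 63² = 5476 - 3969 = 1507
b = 2 × 74 × 63 = 9324
c = 74² + 63² = 5476 + 3969 = 9445
Verification: 1507² + 9324² = 2271049 + 86936976 = 89208025 = 9445² ✓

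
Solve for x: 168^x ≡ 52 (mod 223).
147

Baby-step giant-step with step n = ⌈√223⌉ = 15.
Baby steps 168^j mod 223 (j:value) for j=0..14: 0:1, 1:168, 2:126, 3:206, 4:43, 5:88, 6:66, 7:161, 8:65, 9:216, 10:162, 11:10, 12:119, 13:145, 14:53.
Giant-step multiplier: 168^(-15) ≡ 168^(222-15) = 168^207 ≡ 209 (mod 223).
Giant steps γ_i = 52·209^i mod 223: γ_0=52, γ_1=164, γ_2=157, γ_3=32, γ_4=221, γ_5=28, γ_6=54, γ_7=136, γ_8=103, γ_9=119 (in table at j=12).
x = i·n + j = 9·15 + 12 = 147.
Check: 168^147 ≡ 52 (mod 223).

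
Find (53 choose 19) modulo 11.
3

Using Lucas' theorem:
Write n=53 and k=19 in base 11:
n in base 11: [4, 9]
k in base 11: [1, 8]
C(53,19) mod 11 = ∏ C(n_i, k_i) mod 11
Digit binomials (mod 11): C(4,1) = 4; C(9,8) = 9
Product: 4 × 9 = 36 ≡ 3 (mod 11)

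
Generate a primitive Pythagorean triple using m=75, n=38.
(4181, 5700, 7069)

Euclid's formula: a = m² - n², b = 2mn, c = m² + n²
m = 75, n = 38
a = 75² - 38² = 5625 - 1444 = 4181
b = 2 × 75 × 38 = 5700
c = 75² + 38² = 5625 + 1444 = 7069
Verification: 4181² + 5700² = 17480761 + 32490000 = 49970761 = 7069² ✓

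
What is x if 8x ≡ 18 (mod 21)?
x ≡ 18 (mod 21)

gcd(8, 21) = 1, which divides 18, so solutions exist.
Find 8^(-1) mod 21 by the extended Euclidean algorithm:
21 = 2 × 8 + 5  ⟹  5 = (1)·21 + (-2)·8
8 = 1 × 5 + 3  ⟹  3 = (-1)·21 + (3)·8
5 = 1 × 3 + 2  ⟹  2 = (2)·21 + (-5)·8
3 = 1 × 2 + 1  ⟹  1 = (-3)·21 + (8)·8
So (8)·8 ≡ 1 (mod 21), i.e. 8^(-1) ≡ 8 (mod 21).
x ≡ 8 × 18 = 144 ≡ 18 (mod 21).
Check: 8 × 18 = 144 ≡ 18 (mod 21).
Unique solution: x ≡ 18 (mod 21)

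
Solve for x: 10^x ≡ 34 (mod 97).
9

Baby-step giant-step with step n = ⌈√97⌉ = 10.
Baby steps 10^j mod 97 (j:value) for j=0..9: 0:1, 1:10, 2:3, 3:30, 4:9, 5:90, 6:27, 7:76, 8:81, 9:34.
h = 34 is already in the table at j=9, so x = 9.
Check: 10^9 ≡ 34 (mod 97).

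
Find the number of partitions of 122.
2291320912

p(n) counts ways to write n as a sum of positive integers (order ignored).
Euler's pentagonal recurrence: p(k) = p(k-1) + p(k-2) - p(k-5) - p(k-7) + p(k-12) + p(k-15) - ... (offsets j(3j∓1)/2, signs ++--, p(0)=1, p(<0)=0).
DP table for k = 0..121: p(0)=1, p(1)=1, p(2)=2, p(3)=3, p(4)=5, p(5)=7, p(6)=11, p(7)=15, p(8)=22, p(9)=30, p(10)=42, p(11)=56, p(12)=77, p(13)=101, p(14)=135, p(15)=176, p(16)=231, p(17)=297, p(18)=385, p(19)=490, p(20)=627, p(21)=792, p(22)=1002, p(23)=1255, p(24)=1575, p(25)=1958, p(26)=2436, p(27)=3010, p(28)=3718, p(29)=4565, p(30)=5604, p(31)=6842, p(32)=8349, p(33)=10143, p(34)=12310, p(35)=14883, p(36)=17977, p(37)=21637, p(38)=26015, p(39)=31185, p(40)=37338, p(41)=44583, p(42)=53174, p(43)=63261, p(44)=75175, p(45)=89134, p(46)=105558, p(47)=124754, p(48)=147273, p(49)=173525, p(50)=204226, p(51)=239943, p(52)=281589, p(53)=329931, p(54)=386155, p(55)=451276, p(56)=526823, p(57)=614154, p(58)=715220, p(59)=831820, p(60)=966467, p(61)=1121505, p(62)=1300156, p(63)=1505499, p(64)=1741630, p(65)=2012558, p(66)=2323520, p(67)=2679689, p(68)=3087735, p(69)=3554345, p(70)=4087968, p(71)=4697205, p(72)=5392783, p(73)=6185689, p(74)=7089500, p(75)=8118264, p(76)=9289091, p(77)=10619863, p(78)=12132164, p(79)=13848650, p(80)=15796476, p(81)=18004327, p(82)=20506255, p(83)=23338469, p(84)=26543660, p(85)=30167357, p(86)=34262962, p(87)=38887673, p(88)=44108109, p(89)=49995925, p(90)=56634173, p(91)=64112359, p(92)=72533807, p(93)=82010177, p(94)=92669720, p(95)=104651419, p(96)=118114304, p(97)=133230930, p(98)=150198136, p(99)=169229875, p(100)=190569292, p(101)=214481126, p(102)=241265379, p(103)=271248950, p(104)=304801365, p(105)=342325709, p(106)=384276336, p(107)=431149389, p(108)=483502844, p(109)=541946240, p(110)=607163746, p(111)=679903203, p(112)=761002156, p(113)=851376628, p(114)=952050665, p(115)=1064144451, p(116)=1188908248, p(117)=1327710076, p(118)=1482074143, p(119)=1653668665, p(120)=1844349560, p(121)=2056148051.
Final step: p(122) = p(121) + p(120) - p(117) - p(115) + p(110) + p(107) - p(100) - p(96) + p(87) + p(82) - p(71) - p(65) + p(52) + p(45) - p(30) - p(22) + p(5)
= 2056148051 + 1844349560 - 1327710076 - 1064144451 + 607163746 + 431149389 - 190569292 - 118114304 + 38887673 + 20506255 - 4697205 - 2012558 + 281589 + 89134 - 5604 - 1002 + 7
= 2291320912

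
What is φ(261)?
168

261 = 3^2 × 29
φ(n) = n × ∏(1 - 1/p) for each prime p dividing n
φ(261) = 261 × (1 - 1/3) × (1 - 1/29) = 168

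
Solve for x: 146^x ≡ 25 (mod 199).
102

Baby-step giant-step with step n = ⌈√199⌉ = 15.
Baby steps 146^j mod 199 (j:value) for j=0..14: 0:1, 1:146, 2:23, 3:174, 4:131, 5:22, 6:28, 7:108, 8:47, 9:96, 10:86, 11:19, 12:187, 13:39, 14:122.
Giant-step multiplier: 146^(-15) ≡ 146^(198-15) = 146^183 ≡ 67 (mod 199).
Giant steps γ_i = 25·67^i mod 199: γ_0=25, γ_1=83, γ_2=188, γ_3=59, γ_4=172, γ_5=181, γ_6=187 (in table at j=12).
x = i·n + j = 6·15 + 12 = 102.
Check: 146^102 ≡ 25 (mod 199).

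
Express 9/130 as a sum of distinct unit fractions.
1/15 + 1/390

Greedy algorithm:
9/130: ceiling(130/9) = 15, use 1/15
1/390: ceiling(390/1) = 390, use 1/390
Result: 9/130 = 1/15 + 1/390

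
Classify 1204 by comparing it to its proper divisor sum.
abundant

Proper divisors of 1204: sum = 1 + 2 + 4 + 7 + 14 + 28 + 43 + 86 + 172 + 301 + 602 = 1260
Since 1260 > 1204, 1204 is abundant.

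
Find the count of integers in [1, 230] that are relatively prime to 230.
88

230 = 2 × 5 × 23
φ(n) = n × ∏(1 - 1/p) for each prime p dividing n
φ(230) = 230 × (1 - 1/2) × (1 - 1/5) × (1 - 1/23) = 88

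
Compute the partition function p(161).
118159068427

p(n) counts ways to write n as a sum of positive integers (order ignored).
Euler's pentagonal recurrence: p(k) = p(k-1) + p(k-2) - p(k-5) - p(k-7) + p(k-12) + p(k-15) - ... (offsets j(3j∓1)/2, signs ++--, p(0)=1, p(<0)=0).
DP table for k = 0..160: p(0)=1, p(1)=1, p(2)=2, p(3)=3, p(4)=5, p(5)=7, p(6)=11, p(7)=15, p(8)=22, p(9)=30, p(10)=42, p(11)=56, p(12)=77, p(13)=101, p(14)=135, p(15)=176, p(16)=231, p(17)=297, p(18)=385, p(19)=490, p(20)=627, p(21)=792, p(22)=1002, p(23)=1255, p(24)=1575, p(25)=1958, p(26)=2436, p(27)=3010, p(28)=3718, p(29)=4565, p(30)=5604, p(31)=6842, p(32)=8349, p(33)=10143, p(34)=12310, p(35)=14883, p(36)=17977, p(37)=21637, p(38)=26015, p(39)=31185, p(40)=37338, p(41)=44583, p(42)=53174, p(43)=63261, p(44)=75175, p(45)=89134, p(46)=105558, p(47)=124754, p(48)=147273, p(49)=173525, p(50)=204226, p(51)=239943, p(52)=281589, p(53)=329931, p(54)=386155, p(55)=451276, p(56)=526823, p(57)=614154, p(58)=715220, p(59)=831820, p(60)=966467, p(61)=1121505, p(62)=1300156, p(63)=1505499, p(64)=1741630, p(65)=2012558, p(66)=2323520, p(67)=2679689, p(68)=3087735, p(69)=3554345, p(70)=4087968, p(71)=4697205, p(72)=5392783, p(73)=6185689, p(74)=7089500, p(75)=8118264, p(76)=9289091, p(77)=10619863, p(78)=12132164, p(79)=13848650, p(80)=15796476, p(81)=18004327, p(82)=20506255, p(83)=23338469, p(84)=26543660, p(85)=30167357, p(86)=34262962, p(87)=38887673, p(88)=44108109, p(89)=49995925, p(90)=56634173, p(91)=64112359, p(92)=72533807, p(93)=82010177, p(94)=92669720, p(95)=104651419, p(96)=118114304, p(97)=133230930, p(98)=150198136, p(99)=169229875, p(100)=190569292, p(101)=214481126, p(102)=241265379, p(103)=271248950, p(104)=304801365, p(105)=342325709, p(106)=384276336, p(107)=431149389, p(108)=483502844, p(109)=541946240, p(110)=607163746, p(111)=679903203, p(112)=761002156, p(113)=851376628, p(114)=952050665, p(115)=1064144451, p(116)=1188908248, p(117)=1327710076, p(118)=1482074143, p(119)=1653668665, p(120)=1844349560, p(121)=2056148051, p(122)=2291320912, p(123)=2552338241, p(124)=2841940500, p(125)=3163127352, p(126)=3519222692, p(127)=3913864295, p(128)=4351078600, p(129)=4835271870, p(130)=5371315400, p(131)=5964539504, p(132)=6620830889, p(133)=7346629512, p(134)=8149040695, p(135)=9035836076, p(136)=10015581680, p(137)=11097645016, p(138)=12292341831, p(139)=13610949895, p(140)=15065878135, p(141)=16670689208, p(142)=18440293320, p(143)=20390982757, p(144)=22540654445, p(145)=24908858009, p(146)=27517052599, p(147)=30388671978, p(148)=33549419497, p(149)=37027355200, p(150)=40853235313, p(151)=45060624582, p(152)=49686288421, p(153)=54770336324, p(154)=60356673280, p(155)=66493182097, p(156)=73232243759, p(157)=80630964769, p(158)=88751778802, p(159)=97662728555, p(160)=107438159466.
Final step: p(161) = p(160) + p(159) - p(156) - p(154) + p(149) + p(146) - p(139) - p(135) + p(126) + p(121) - p(110) - p(104) + p(91) + p(84) - p(69) - p(61) + p(44) + p(35) - p(16) - p(6)
= 107438159466 + 97662728555 - 73232243759 - 60356673280 + 37027355200 + 27517052599 - 13610949895 - 9035836076 + 3519222692 + 2056148051 - 607163746 - 304801365 + 64112359 + 26543660 - 3554345 - 1121505 + 75175 + 14883 - 231 - 11
= 118159068427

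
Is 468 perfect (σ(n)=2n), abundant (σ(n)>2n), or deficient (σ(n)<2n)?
abundant

Proper divisors of 468: sum = 1 + 2 + 3 + 4 + 6 + 9 + 12 + 13 + ... + 78 + 117 + 156 + 234 (17 divisors) = 806
Since 806 > 468, 468 is abundant.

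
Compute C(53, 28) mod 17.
0

Using Lucas' theorem:
Write n=53 and k=28 in base 17:
n in base 17: [3, 2]
k in base 17: [1, 11]
C(53,28) mod 17 = ∏ C(n_i, k_i) mod 17
Digit binomials (mod 17): C(3,1) = 3; C(2,11) = 0 (k_i > n_i)
Product: 3 × 0 = 0 ≡ 0 (mod 17)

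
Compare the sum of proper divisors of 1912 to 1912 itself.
deficient

Proper divisors of 1912: sum = 1 + 2 + 4 + 8 + 239 + 478 + 956 = 1688
Since 1688 < 1912, 1912 is deficient.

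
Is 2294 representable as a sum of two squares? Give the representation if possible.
Not possible

Factorization: 2294 = 2 × 31 × 37
By Fermat: n is sum of two squares iff every prime p ≡ 3 (mod 4) appears to even power.
Prime(s) ≡ 3 (mod 4) with odd exponent: [(31, 1)]
Therefore 2294 cannot be expressed as a² + b².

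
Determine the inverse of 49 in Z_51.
25

gcd(49, 51) = 1, so the inverse exists.
Extended Euclidean algorithm on (51, 49):
51 = 1 × 49 + 2  ⟹  2 = (1)·51 + (-1)·49
49 = 24 × 2 + 1  ⟹  1 = (-24)·51 + (25)·49
So (25)·49 ≡ 1 (mod 51), i.e. 49^(-1) ≡ 25 (mod 51).
Check: 49 × 25 = 1225 ≡ 1 (mod 51)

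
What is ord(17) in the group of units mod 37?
36

37 is prime, so ord(17) divides φ(37) = 36.
Divisors of 36: 1, 2, 3, 4, 6, 9, 12, 18, 36.
Repeated squaring: 17^1 ≡ 17, 17^2 ≡ 30, 17^4 ≡ 12, 17^8 ≡ 33, 17^16 ≡ 16, 17^32 ≡ 34 (mod 37).
Test 17^d mod 37 for each divisor d in increasing order:
17^1 ≡ 17
17^2 ≡ 30
17^3 = 17^2·17^1 ≡ 29
17^4 ≡ 12
17^6 = 17^4·17^2 ≡ 27
17^9 = 17^8·17^1 ≡ 6
17^12 = 17^8·17^4 ≡ 26
17^18 = 17^16·17^2 ≡ 36
17^36 = 17^32·17^4 ≡ 1  ← first divisor giving 1
The order is 36.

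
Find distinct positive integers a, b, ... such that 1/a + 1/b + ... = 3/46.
1/16 + 1/368

Greedy algorithm:
3/46: ceiling(46/3) = 16, use 1/16
1/368: ceiling(368/1) = 368, use 1/368
Result: 3/46 = 1/16 + 1/368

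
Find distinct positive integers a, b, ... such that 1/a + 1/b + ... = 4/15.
1/4 + 1/60

Greedy algorithm:
4/15: ceiling(15/4) = 4, use 1/4
1/60: ceiling(60/1) = 60, use 1/60
Result: 4/15 = 1/4 + 1/60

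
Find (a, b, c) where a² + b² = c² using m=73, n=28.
(4545, 4088, 6113)

Euclid's formula: a = m² - n², b = 2mn, c = m² + n²
m = 73, n = 28
a = 73² - 28² = 5329 - 784 = 4545
b = 2 × 73 × 28 = 4088
c = 73² + 28² = 5329 + 784 = 6113
Verification: 4545² + 4088² = 20657025 + 16711744 = 37368769 = 6113² ✓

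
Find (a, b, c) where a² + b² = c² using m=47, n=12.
(2065, 1128, 2353)

Euclid's formula: a = m² - n², b = 2mn, c = m² + n²
m = 47, n = 12
a = 47² - 12² = 2209 - 144 = 2065
b = 2 × 47 × 12 = 1128
c = 47² + 12² = 2209 + 144 = 2353
Verification: 2065² + 1128² = 4264225 + 1272384 = 5536609 = 2353² ✓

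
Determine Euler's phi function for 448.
192

448 = 2^6 × 7
φ(n) = n × ∏(1 - 1/p) for each prime p dividing n
φ(448) = 448 × (1 - 1/2) × (1 - 1/7) = 192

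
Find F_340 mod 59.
38

Matrix identity: Q^n = [[F_(n+1), F_n], [F_n, F_(n-1)]] with Q = [[1,1],[1,0]].
n = 340 = 101010100₂. Square-and-multiply, entries mod 59:
Q^1 = [[1,1],[1,0]]
Q^2 = (Q^1)² = [[2,1],[1,1]]
Q^5 = (Q^2)²·Q = [[8,5],[5,3]]
Q^10 = (Q^5)² = [[30,55],[55,34]]
Q^21 = (Q^10)²·Q = [[11,31],[31,39]]
Q^42 = (Q^21)² = [[20,16],[16,4]]
Q^85 = (Q^42)²·Q = [[37,7],[7,30]]
Q^170 = (Q^85)² = [[2,56],[56,5]]
Q^340 = (Q^170)² = [[13,38],[38,34]]
F_340 mod 59 = Q^340[0][1] = 38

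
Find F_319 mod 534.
445

Matrix identity: Q^n = [[F_(n+1), F_n], [F_n, F_(n-1)]] with Q = [[1,1],[1,0]].
n = 319 = 100111111₂. Square-and-multiply, entries mod 534:
Q^1 = [[1,1],[1,0]]
Q^2 = (Q^1)² = [[2,1],[1,1]]
Q^4 = (Q^2)² = [[5,3],[3,2]]
Q^9 = (Q^4)²·Q = [[55,34],[34,21]]
Q^19 = (Q^9)²·Q = [[357,443],[443,448]]
Q^39 = (Q^19)²·Q = [[531,94],[94,437]]
Q^79 = (Q^39)²·Q = [[513,301],[301,212]]
Q^159 = (Q^79)²·Q = [[81,262],[262,353]]
Q^319 = (Q^159)²·Q = [[411,445],[445,500]]
F_319 mod 534 = Q^319[0][1] = 445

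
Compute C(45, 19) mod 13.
3

Using Lucas' theorem:
Write n=45 and k=19 in base 13:
n in base 13: [3, 6]
k in base 13: [1, 6]
C(45,19) mod 13 = ∏ C(n_i, k_i) mod 13
Digit binomials (mod 13): C(3,1) = 3; C(6,6) = 1
Product: 3 × 1 = 3 ≡ 3 (mod 13)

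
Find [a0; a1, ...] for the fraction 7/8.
[0; 1, 7]

Euclidean algorithm steps:
7 = 0 × 8 + 7
8 = 1 × 7 + 1
7 = 7 × 1 + 0
Continued fraction: [0; 1, 7]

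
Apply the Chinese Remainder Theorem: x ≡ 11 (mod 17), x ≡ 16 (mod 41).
385

Using Chinese Remainder Theorem:
M = 17 × 41 = 697
M1 = 41, M2 = 17
y1 = 41^(-1) mod 17 = 5
y2 = 17^(-1) mod 41 = 29
x = (11×41×5 + 16×17×29) mod 697 = 385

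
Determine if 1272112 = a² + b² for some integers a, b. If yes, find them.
Not possible

Factorization: 1272112 = 2^4 × 43^3
By Fermat: n is sum of two squares iff every prime p ≡ 3 (mod 4) appears to even power.
Prime(s) ≡ 3 (mod 4) with odd exponent: [(43, 3)]
Therefore 1272112 cannot be expressed as a² + b².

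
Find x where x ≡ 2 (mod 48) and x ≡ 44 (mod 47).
2018

Using Chinese Remainder Theorem:
M = 48 × 47 = 2256
M1 = 47, M2 = 48
y1 = 47^(-1) mod 48 = 47
y2 = 48^(-1) mod 47 = 1
x = (2×47×47 + 44×48×1) mod 2256 = 2018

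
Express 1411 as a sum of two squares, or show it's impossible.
Not possible

Factorization: 1411 = 17 × 83
By Fermat: n is sum of two squares iff every prime p ≡ 3 (mod 4) appears to even power.
Prime(s) ≡ 3 (mod 4) with odd exponent: [(83, 1)]
Therefore 1411 cannot be expressed as a² + b².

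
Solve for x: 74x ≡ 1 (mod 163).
152

gcd(74, 163) = 1, so the inverse exists.
Extended Euclidean algorithm on (163, 74):
163 = 2 × 74 + 15  ⟹  15 = (1)·163 + (-2)·74
74 = 4 × 15 + 14  ⟹  14 = (-4)·163 + (9)·74
15 = 1 × 14 + 1  ⟹  1 = (5)·163 + (-11)·74
So (-11)·74 ≡ 1 (mod 163), i.e. 74^(-1) ≡ -11 ≡ 152 (mod 163).
Check: 74 × 152 = 11248 ≡ 1 (mod 163)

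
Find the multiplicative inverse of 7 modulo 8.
7

gcd(7, 8) = 1, so the inverse exists.
Extended Euclidean algorithm on (8, 7):
8 = 1 × 7 + 1  ⟹  1 = (1)·8 + (-1)·7
So (-1)·7 ≡ 1 (mod 8), i.e. 7^(-1) ≡ -1 ≡ 7 (mod 8).
Check: 7 × 7 = 49 ≡ 1 (mod 8)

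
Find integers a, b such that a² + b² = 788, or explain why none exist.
2² + 28² (a=2, b=28)

Factorization: 788 = 2^2 × 197
By Fermat: n is sum of two squares iff every prime p ≡ 3 (mod 4) appears to even power.
All primes ≡ 3 (mod 4) appear to even power.
Search a = 0, 1, 2, … for 788 - a² a perfect square: first hit at a = 2: 788 - 4 = 784 = 28².
788 = 2² + 28² = 4 + 784 ✓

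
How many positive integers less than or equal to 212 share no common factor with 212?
104

212 = 2^2 × 53
φ(n) = n × ∏(1 - 1/p) for each prime p dividing n
φ(212) = 212 × (1 - 1/2) × (1 - 1/53) = 104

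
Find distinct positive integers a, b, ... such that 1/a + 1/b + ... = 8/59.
1/8 + 1/95 + 1/14947 + 1/670223480

Greedy algorithm:
8/59: ceiling(59/8) = 8, use 1/8
5/472: ceiling(472/5) = 95, use 1/95
3/44840: ceiling(44840/3) = 14947, use 1/14947
1/670223480: ceiling(670223480/1) = 670223480, use 1/670223480
Result: 8/59 = 1/8 + 1/95 + 1/14947 + 1/670223480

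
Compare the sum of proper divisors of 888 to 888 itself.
abundant

Proper divisors of 888: sum = 1 + 2 + 3 + 4 + 6 + 8 + 12 + 24 + 37 + 74 + 111 + 148 + 222 + 296 + 444 = 1392
Since 1392 > 888, 888 is abundant.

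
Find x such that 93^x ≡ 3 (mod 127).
59

Baby-step giant-step with step n = ⌈√127⌉ = 12.
Baby steps 93^j mod 127 (j:value) for j=0..11: 0:1, 1:93, 2:13, 3:66, 4:42, 5:96, 6:38, 7:105, 8:113, 9:95, 10:72, 11:92.
Giant-step multiplier: 93^(-12) ≡ 93^(126-12) = 93^114 ≡ 100 (mod 127).
Giant steps γ_i = 3·100^i mod 127: γ_0=3, γ_1=46, γ_2=28, γ_3=6, γ_4=92 (in table at j=11).
x = i·n + j = 4·12 + 11 = 59.
Check: 93^59 ≡ 3 (mod 127).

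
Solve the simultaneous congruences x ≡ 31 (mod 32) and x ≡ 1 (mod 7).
127

Using Chinese Remainder Theorem:
M = 32 × 7 = 224
M1 = 7, M2 = 32
y1 = 7^(-1) mod 32 = 23
y2 = 32^(-1) mod 7 = 2
x = (31×7×23 + 1×32×2) mod 224 = 127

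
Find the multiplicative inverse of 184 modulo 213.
22

gcd(184, 213) = 1, so the inverse exists.
Extended Euclidean algorithm on (213, 184):
213 = 1 × 184 + 29  ⟹  29 = (1)·213 + (-1)·184
184 = 6 × 29 + 10  ⟹  10 = (-6)·213 + (7)·184
29 = 2 × 10 + 9  ⟹  9 = (13)·213 + (-15)·184
10 = 1 × 9 + 1  ⟹  1 = (-19)·213 + (22)·184
So (22)·184 ≡ 1 (mod 213), i.e. 184^(-1) ≡ 22 (mod 213).
Check: 184 × 22 = 4048 ≡ 1 (mod 213)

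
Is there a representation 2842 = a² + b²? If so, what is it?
21² + 49² (a=21, b=49)

Factorization: 2842 = 2 × 7^2 × 29
By Fermat: n is sum of two squares iff every prime p ≡ 3 (mod 4) appears to even power.
All primes ≡ 3 (mod 4) appear to even power.
Search a = 0, 1, 2, … for 2842 - a² a perfect square: first hit at a = 21: 2842 - 441 = 2401 = 49².
2842 = 21² + 49² = 441 + 2401 ✓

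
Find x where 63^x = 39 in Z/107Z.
30

Baby-step giant-step with step n = ⌈√107⌉ = 11.
Baby steps 63^j mod 107 (j:value) for j=0..10: 0:1, 1:63, 2:10, 3:95, 4:100, 5:94, 6:37, 7:84, 8:49, 9:91, 10:62.
Giant-step multiplier: 63^(-11) ≡ 63^(106-11) = 63^95 ≡ 2 (mod 107).
Giant steps γ_i = 39·2^i mod 107: γ_0=39, γ_1=78, γ_2=49 (in table at j=8).
x = i·n + j = 2·11 + 8 = 30.
Check: 63^30 ≡ 39 (mod 107).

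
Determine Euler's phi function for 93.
60

93 = 3 × 31
φ(n) = n × ∏(1 - 1/p) for each prime p dividing n
φ(93) = 93 × (1 - 1/3) × (1 - 1/31) = 60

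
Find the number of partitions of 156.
73232243759

p(n) counts ways to write n as a sum of positive integers (order ignored).
Euler's pentagonal recurrence: p(k) = p(k-1) + p(k-2) - p(k-5) - p(k-7) + p(k-12) + p(k-15) - ... (offsets j(3j∓1)/2, signs ++--, p(0)=1, p(<0)=0).
DP table for k = 0..155: p(0)=1, p(1)=1, p(2)=2, p(3)=3, p(4)=5, p(5)=7, p(6)=11, p(7)=15, p(8)=22, p(9)=30, p(10)=42, p(11)=56, p(12)=77, p(13)=101, p(14)=135, p(15)=176, p(16)=231, p(17)=297, p(18)=385, p(19)=490, p(20)=627, p(21)=792, p(22)=1002, p(23)=1255, p(24)=1575, p(25)=1958, p(26)=2436, p(27)=3010, p(28)=3718, p(29)=4565, p(30)=5604, p(31)=6842, p(32)=8349, p(33)=10143, p(34)=12310, p(35)=14883, p(36)=17977, p(37)=21637, p(38)=26015, p(39)=31185, p(40)=37338, p(41)=44583, p(42)=53174, p(43)=63261, p(44)=75175, p(45)=89134, p(46)=105558, p(47)=124754, p(48)=147273, p(49)=173525, p(50)=204226, p(51)=239943, p(52)=281589, p(53)=329931, p(54)=386155, p(55)=451276, p(56)=526823, p(57)=614154, p(58)=715220, p(59)=831820, p(60)=966467, p(61)=1121505, p(62)=1300156, p(63)=1505499, p(64)=1741630, p(65)=2012558, p(66)=2323520, p(67)=2679689, p(68)=3087735, p(69)=3554345, p(70)=4087968, p(71)=4697205, p(72)=5392783, p(73)=6185689, p(74)=7089500, p(75)=8118264, p(76)=9289091, p(77)=10619863, p(78)=12132164, p(79)=13848650, p(80)=15796476, p(81)=18004327, p(82)=20506255, p(83)=23338469, p(84)=26543660, p(85)=30167357, p(86)=34262962, p(87)=38887673, p(88)=44108109, p(89)=49995925, p(90)=56634173, p(91)=64112359, p(92)=72533807, p(93)=82010177, p(94)=92669720, p(95)=104651419, p(96)=118114304, p(97)=133230930, p(98)=150198136, p(99)=169229875, p(100)=190569292, p(101)=214481126, p(102)=241265379, p(103)=271248950, p(104)=304801365, p(105)=342325709, p(106)=384276336, p(107)=431149389, p(108)=483502844, p(109)=541946240, p(110)=607163746, p(111)=679903203, p(112)=761002156, p(113)=851376628, p(114)=952050665, p(115)=1064144451, p(116)=1188908248, p(117)=1327710076, p(118)=1482074143, p(119)=1653668665, p(120)=1844349560, p(121)=2056148051, p(122)=2291320912, p(123)=2552338241, p(124)=2841940500, p(125)=3163127352, p(126)=3519222692, p(127)=3913864295, p(128)=4351078600, p(129)=4835271870, p(130)=5371315400, p(131)=5964539504, p(132)=6620830889, p(133)=7346629512, p(134)=8149040695, p(135)=9035836076, p(136)=10015581680, p(137)=11097645016, p(138)=12292341831, p(139)=13610949895, p(140)=15065878135, p(141)=16670689208, p(142)=18440293320, p(143)=20390982757, p(144)=22540654445, p(145)=24908858009, p(146)=27517052599, p(147)=30388671978, p(148)=33549419497, p(149)=37027355200, p(150)=40853235313, p(151)=45060624582, p(152)=49686288421, p(153)=54770336324, p(154)=60356673280, p(155)=66493182097.
Final step: p(156) = p(155) + p(154) - p(151) - p(149) + p(144) + p(141) - p(134) - p(130) + p(121) + p(116) - p(105) - p(99) + p(86) + p(79) - p(64) - p(56) + p(39) + p(30) - p(11) - p(1)
= 66493182097 + 60356673280 - 45060624582 - 37027355200 + 22540654445 + 16670689208 - 8149040695 - 5371315400 + 2056148051 + 1188908248 - 342325709 - 169229875 + 34262962 + 13848650 - 1741630 - 526823 + 31185 + 5604 - 56 - 1
= 73232243759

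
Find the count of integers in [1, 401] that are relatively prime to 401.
400

401 = 401
φ(n) = n × ∏(1 - 1/p) for each prime p dividing n
φ(401) = 401 × (1 - 1/401) = 400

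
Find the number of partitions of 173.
362326859895

p(n) counts ways to write n as a sum of positive integers (order ignored).
Euler's pentagonal recurrence: p(k) = p(k-1) + p(k-2) - p(k-5) - p(k-7) + p(k-12) + p(k-15) - ... (offsets j(3j∓1)/2, signs ++--, p(0)=1, p(<0)=0).
DP table for k = 0..172: p(0)=1, p(1)=1, p(2)=2, p(3)=3, p(4)=5, p(5)=7, p(6)=11, p(7)=15, p(8)=22, p(9)=30, p(10)=42, p(11)=56, p(12)=77, p(13)=101, p(14)=135, p(15)=176, p(16)=231, p(17)=297, p(18)=385, p(19)=490, p(20)=627, p(21)=792, p(22)=1002, p(23)=1255, p(24)=1575, p(25)=1958, p(26)=2436, p(27)=3010, p(28)=3718, p(29)=4565, p(30)=5604, p(31)=6842, p(32)=8349, p(33)=10143, p(34)=12310, p(35)=14883, p(36)=17977, p(37)=21637, p(38)=26015, p(39)=31185, p(40)=37338, p(41)=44583, p(42)=53174, p(43)=63261, p(44)=75175, p(45)=89134, p(46)=105558, p(47)=124754, p(48)=147273, p(49)=173525, p(50)=204226, p(51)=239943, p(52)=281589, p(53)=329931, p(54)=386155, p(55)=451276, p(56)=526823, p(57)=614154, p(58)=715220, p(59)=831820, p(60)=966467, p(61)=1121505, p(62)=1300156, p(63)=1505499, p(64)=1741630, p(65)=2012558, p(66)=2323520, p(67)=2679689, p(68)=3087735, p(69)=3554345, p(70)=4087968, p(71)=4697205, p(72)=5392783, p(73)=6185689, p(74)=7089500, p(75)=8118264, p(76)=9289091, p(77)=10619863, p(78)=12132164, p(79)=13848650, p(80)=15796476, p(81)=18004327, p(82)=20506255, p(83)=23338469, p(84)=26543660, p(85)=30167357, p(86)=34262962, p(87)=38887673, p(88)=44108109, p(89)=49995925, p(90)=56634173, p(91)=64112359, p(92)=72533807, p(93)=82010177, p(94)=92669720, p(95)=104651419, p(96)=118114304, p(97)=133230930, p(98)=150198136, p(99)=169229875, p(100)=190569292, p(101)=214481126, p(102)=241265379, p(103)=271248950, p(104)=304801365, p(105)=342325709, p(106)=384276336, p(107)=431149389, p(108)=483502844, p(109)=541946240, p(110)=607163746, p(111)=679903203, p(112)=761002156, p(113)=851376628, p(114)=952050665, p(115)=1064144451, p(116)=1188908248, p(117)=1327710076, p(118)=1482074143, p(119)=1653668665, p(120)=1844349560, p(121)=2056148051, p(122)=2291320912, p(123)=2552338241, p(124)=2841940500, p(125)=3163127352, p(126)=3519222692, p(127)=3913864295, p(128)=4351078600, p(129)=4835271870, p(130)=5371315400, p(131)=5964539504, p(132)=6620830889, p(133)=7346629512, p(134)=8149040695, p(135)=9035836076, p(136)=10015581680, p(137)=11097645016, p(138)=12292341831, p(139)=13610949895, p(140)=15065878135, p(141)=16670689208, p(142)=18440293320, p(143)=20390982757, p(144)=22540654445, p(145)=24908858009, p(146)=27517052599, p(147)=30388671978, p(148)=33549419497, p(149)=37027355200, p(150)=40853235313, p(151)=45060624582, p(152)=49686288421, p(153)=54770336324, p(154)=60356673280, p(155)=66493182097, p(156)=73232243759, p(157)=80630964769, p(158)=88751778802, p(159)=97662728555, p(160)=107438159466, p(161)=118159068427, p(162)=129913904637, p(163)=142798995930, p(164)=156919475295, p(165)=172389800255, p(166)=189334822579, p(167)=207890420102, p(168)=228204732751, p(169)=250438925115, p(170)=274768617130, p(171)=301384802048, p(172)=330495499613.
Final step: p(173) = p(172) + p(171) - p(168) - p(166) + p(161) + p(158) - p(151) - p(147) + p(138) + p(133) - p(122) - p(116) + p(103) + p(96) - p(81) - p(73) + p(56) + p(47) - p(28) - p(18)
= 330495499613 + 301384802048 - 228204732751 - 189334822579 + 118159068427 + 88751778802 - 45060624582 - 30388671978 + 12292341831 + 7346629512 - 2291320912 - 1188908248 + 271248950 + 118114304 - 18004327 - 6185689 + 526823 + 124754 - 3718 - 385
= 362326859895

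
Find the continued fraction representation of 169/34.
[4; 1, 33]

Euclidean algorithm steps:
169 = 4 × 34 + 33
34 = 1 × 33 + 1
33 = 33 × 1 + 0
Continued fraction: [4; 1, 33]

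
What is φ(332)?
164

332 = 2^2 × 83
φ(n) = n × ∏(1 - 1/p) for each prime p dividing n
φ(332) = 332 × (1 - 1/2) × (1 - 1/83) = 164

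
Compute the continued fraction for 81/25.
[3; 4, 6]

Euclidean algorithm steps:
81 = 3 × 25 + 6
25 = 4 × 6 + 1
6 = 6 × 1 + 0
Continued fraction: [3; 4, 6]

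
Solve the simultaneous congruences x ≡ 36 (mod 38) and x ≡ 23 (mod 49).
758

Using Chinese Remainder Theorem:
M = 38 × 49 = 1862
M1 = 49, M2 = 38
y1 = 49^(-1) mod 38 = 7
y2 = 38^(-1) mod 49 = 40
x = (36×49×7 + 23×38×40) mod 1862 = 758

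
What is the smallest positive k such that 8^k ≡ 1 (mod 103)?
17

103 is prime, so ord(8) divides φ(103) = 102.
Divisors of 102: 1, 2, 3, 6, 17, 34, 51, 102.
Repeated squaring: 8^1 ≡ 8, 8^2 ≡ 64, 8^4 ≡ 79, 8^8 ≡ 61, 8^16 ≡ 13, 8^32 ≡ 66, 8^64 ≡ 30 (mod 103).
Test 8^d mod 103 for each divisor d in increasing order:
8^1 ≡ 8
8^2 ≡ 64
8^3 = 8^2·8^1 ≡ 100
8^6 = 8^4·8^2 ≡ 9
8^17 = 8^16·8^1 ≡ 1  ← first divisor giving 1
The order is 17.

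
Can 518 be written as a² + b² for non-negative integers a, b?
Not possible

Factorization: 518 = 2 × 7 × 37
By Fermat: n is sum of two squares iff every prime p ≡ 3 (mod 4) appears to even power.
Prime(s) ≡ 3 (mod 4) with odd exponent: [(7, 1)]
Therefore 518 cannot be expressed as a² + b².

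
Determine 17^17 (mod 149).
127

Repeated squaring. Binary of 17 = 10001.
17^1 ≡ 17 (mod 149); 17^2 ≡ 140 (mod 149); 17^4 ≡ 81 (mod 149); 17^8 ≡ 5 (mod 149); 17^16 ≡ 25 (mod 149)
17^17 = 17^1 × 17^16 ≡ 127 (mod 149)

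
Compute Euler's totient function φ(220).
80

220 = 2^2 × 5 × 11
φ(n) = n × ∏(1 - 1/p) for each prime p dividing n
φ(220) = 220 × (1 - 1/2) × (1 - 1/5) × (1 - 1/11) = 80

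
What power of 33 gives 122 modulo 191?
135

Baby-step giant-step with step n = ⌈√191⌉ = 14.
Baby steps 33^j mod 191 (j:value) for j=0..13: 0:1, 1:33, 2:134, 3:29, 4:2, 5:66, 6:77, 7:58, 8:4, 9:132, 10:154, 11:116, 12:8, 13:73.
Giant-step multiplier: 33^(-14) ≡ 33^(190-14) = 33^176 ≡ 80 (mod 191).
Giant steps γ_i = 122·80^i mod 191: γ_0=122, γ_1=19, γ_2=183, γ_3=124, γ_4=179, γ_5=186, γ_6=173, γ_7=88, γ_8=164, γ_9=132 (in table at j=9).
x = i·n + j = 9·14 + 9 = 135.
Check: 33^135 ≡ 122 (mod 191).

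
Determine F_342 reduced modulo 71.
50

Matrix identity: Q^n = [[F_(n+1), F_n], [F_n, F_(n-1)]] with Q = [[1,1],[1,0]].
n = 342 = 101010110₂. Square-and-multiply, entries mod 71:
Q^1 = [[1,1],[1,0]]
Q^2 = (Q^1)² = [[2,1],[1,1]]
Q^5 = (Q^2)²·Q = [[8,5],[5,3]]
Q^10 = (Q^5)² = [[18,55],[55,34]]
Q^21 = (Q^10)²·Q = [[32,12],[12,20]]
Q^42 = (Q^21)² = [[32,56],[56,47]]
Q^85 = (Q^42)²·Q = [[64,42],[42,22]]
Q^171 = (Q^85)²·Q = [[29,38],[38,62]]
Q^342 = (Q^171)² = [[13,50],[50,34]]
F_342 mod 71 = Q^342[0][1] = 50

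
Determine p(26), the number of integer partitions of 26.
2436

p(n) counts ways to write n as a sum of positive integers (order ignored).
Euler's pentagonal recurrence: p(k) = p(k-1) + p(k-2) - p(k-5) - p(k-7) + p(k-12) + p(k-15) - ... (offsets j(3j∓1)/2, signs ++--, p(0)=1, p(<0)=0).
DP table for k = 0..25: p(0)=1, p(1)=1, p(2)=2, p(3)=3, p(4)=5, p(5)=7, p(6)=11, p(7)=15, p(8)=22, p(9)=30, p(10)=42, p(11)=56, p(12)=77, p(13)=101, p(14)=135, p(15)=176, p(16)=231, p(17)=297, p(18)=385, p(19)=490, p(20)=627, p(21)=792, p(22)=1002, p(23)=1255, p(24)=1575, p(25)=1958.
Final step: p(26) = p(25) + p(24) - p(21) - p(19) + p(14) + p(11) - p(4) - p(0)
= 1958 + 1575 - 792 - 490 + 135 + 56 - 5 - 1
= 2436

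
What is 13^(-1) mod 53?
49

gcd(13, 53) = 1, so the inverse exists.
Extended Euclidean algorithm on (53, 13):
53 = 4 × 13 + 1  ⟹  1 = (1)·53 + (-4)·13
So (-4)·13 ≡ 1 (mod 53), i.e. 13^(-1) ≡ -4 ≡ 49 (mod 53).
Check: 13 × 49 = 637 ≡ 1 (mod 53)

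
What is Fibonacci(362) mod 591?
460

Matrix identity: Q^n = [[F_(n+1), F_n], [F_n, F_(n-1)]] with Q = [[1,1],[1,0]].
n = 362 = 101101010₂. Square-and-multiply, entries mod 591:
Q^1 = [[1,1],[1,0]]
Q^2 = (Q^1)² = [[2,1],[1,1]]
Q^5 = (Q^2)²·Q = [[8,5],[5,3]]
Q^11 = (Q^5)²·Q = [[144,89],[89,55]]
Q^22 = (Q^11)² = [[289,572],[572,308]]
Q^45 = (Q^22)²·Q = [[437,551],[551,477]]
Q^90 = (Q^45)² = [[494,82],[82,412]]
Q^181 = (Q^90)²·Q = [[2,176],[176,417]]
Q^362 = (Q^181)² = [[248,460],[460,379]]
F_362 mod 591 = Q^362[0][1] = 460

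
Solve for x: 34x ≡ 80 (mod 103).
x ≡ 69 (mod 103)

gcd(34, 103) = 1, which divides 80, so solutions exist.
Find 34^(-1) mod 103 by the extended Euclidean algorithm:
103 = 3 × 34 + 1  ⟹  1 = (1)·103 + (-3)·34
So (-3)·34 ≡ 1 (mod 103), i.e. 34^(-1) ≡ -3 ≡ 100 (mod 103).
x ≡ 100 × 80 = 8000 ≡ 69 (mod 103).
Check: 34 × 69 = 2346 ≡ 80 (mod 103).
Unique solution: x ≡ 69 (mod 103)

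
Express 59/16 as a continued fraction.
[3; 1, 2, 5]

Euclidean algorithm steps:
59 = 3 × 16 + 11
16 = 1 × 11 + 5
11 = 2 × 5 + 1
5 = 5 × 1 + 0
Continued fraction: [3; 1, 2, 5]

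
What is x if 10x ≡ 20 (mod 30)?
x ≡ 2 (mod 3)

gcd(10, 30) = 10, which divides 20, so solutions exist.
Divide through by 10: x ≡ 2 (mod 3).
The coefficient of x is now 1, so x ≡ 2 (mod 3).
Check: 10 × 2 = 20 ≡ 20 (mod 30).
x ≡ 2 (mod 3), giving 10 solutions mod 30.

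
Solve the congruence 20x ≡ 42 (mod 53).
x ≡ 18 (mod 53)

gcd(20, 53) = 1, which divides 42, so solutions exist.
Find 20^(-1) mod 53 by the extended Euclidean algorithm:
53 = 2 × 20 + 13  ⟹  13 = (1)·53 + (-2)·20
20 = 1 × 13 + 7  ⟹  7 = (-1)·53 + (3)·20
13 = 1 × 7 + 6  ⟹  6 = (2)·53 + (-5)·20
7 = 1 × 6 + 1  ⟹  1 = (-3)·53 + (8)·20
So (8)·20 ≡ 1 (mod 53), i.e. 20^(-1) ≡ 8 (mod 53).
x ≡ 8 × 42 = 336 ≡ 18 (mod 53).
Check: 20 × 18 = 360 ≡ 42 (mod 53).
Unique solution: x ≡ 18 (mod 53)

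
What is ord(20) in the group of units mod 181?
90

181 is prime, so ord(20) divides φ(181) = 180.
Divisors of 180: 1, 2, 3, 4, 5, 6, 9, 10, 12, 15, 18, 20, 30, 36, 45, 60, 90, 180.
Repeated squaring: 20^1 ≡ 20, 20^2 ≡ 38, 20^4 ≡ 177, 20^8 ≡ 16, 20^16 ≡ 75, 20^32 ≡ 14, 20^64 ≡ 15, 20^128 ≡ 44 (mod 181).
Test 20^d mod 181 for each divisor d in increasing order:
20^1 ≡ 20
20^2 ≡ 38
20^3 = 20^2·20^1 ≡ 36
20^4 ≡ 177
20^5 = 20^4·20^1 ≡ 101
20^6 = 20^4·20^2 ≡ 29
20^9 = 20^8·20^1 ≡ 139
20^10 = 20^8·20^2 ≡ 65
20^12 = 20^8·20^4 ≡ 117
20^15 = 20^8·20^4·20^2·20^1 ≡ 49
20^18 = 20^16·20^2 ≡ 135
20^20 = 20^16·20^4 ≡ 62
20^30 = 20^16·20^8·20^4·20^2 ≡ 48
20^36 = 20^32·20^4 ≡ 125
20^45 = 20^32·20^8·20^4·20^1 ≡ 180
20^60 = 20^32·20^16·20^8·20^4 ≡ 132
20^90 = 20^64·20^16·20^8·20^2 ≡ 1  ← first divisor giving 1
The order is 90.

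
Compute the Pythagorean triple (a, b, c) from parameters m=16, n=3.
(247, 96, 265)

Euclid's formula: a = m² - n², b = 2mn, c = m² + n²
m = 16, n = 3
a = 16² - 3² = 256 - 9 = 247
b = 2 × 16 × 3 = 96
c = 16² + 3² = 256 + 9 = 265
Verification: 247² + 96² = 61009 + 9216 = 70225 = 265² ✓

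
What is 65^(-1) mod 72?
41

gcd(65, 72) = 1, so the inverse exists.
Extended Euclidean algorithm on (72, 65):
72 = 1 × 65 + 7  ⟹  7 = (1)·72 + (-1)·65
65 = 9 × 7 + 2  ⟹  2 = (-9)·72 + (10)·65
7 = 3 × 2 + 1  ⟹  1 = (28)·72 + (-31)·65
So (-31)·65 ≡ 1 (mod 72), i.e. 65^(-1) ≡ -31 ≡ 41 (mod 72).
Check: 65 × 41 = 2665 ≡ 1 (mod 72)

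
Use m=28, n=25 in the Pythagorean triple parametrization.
(159, 1400, 1409)

Euclid's formula: a = m² - n², b = 2mn, c = m² + n²
m = 28, n = 25
a = 28² - 25² = 784 - 625 = 159
b = 2 × 28 × 25 = 1400
c = 28² + 25² = 784 + 625 = 1409
Verification: 159² + 1400² = 25281 + 1960000 = 1985281 = 1409² ✓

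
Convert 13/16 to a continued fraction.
[0; 1, 4, 3]

Euclidean algorithm steps:
13 = 0 × 16 + 13
16 = 1 × 13 + 3
13 = 4 × 3 + 1
3 = 3 × 1 + 0
Continued fraction: [0; 1, 4, 3]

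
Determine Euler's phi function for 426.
140

426 = 2 × 3 × 71
φ(n) = n × ∏(1 - 1/p) for each prime p dividing n
φ(426) = 426 × (1 - 1/2) × (1 - 1/3) × (1 - 1/71) = 140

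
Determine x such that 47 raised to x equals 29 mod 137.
105

Baby-step giant-step with step n = ⌈√137⌉ = 12.
Baby steps 47^j mod 137 (j:value) for j=0..11: 0:1, 1:47, 2:17, 3:114, 4:15, 5:20, 6:118, 7:66, 8:88, 9:26, 10:126, 11:31.
Giant-step multiplier: 47^(-12) ≡ 47^(136-12) = 47^124 ≡ 63 (mod 137).
Giant steps γ_i = 29·63^i mod 137: γ_0=29, γ_1=46, γ_2=21, γ_3=90, γ_4=53, γ_5=51, γ_6=62, γ_7=70, γ_8=26 (in table at j=9).
x = i·n + j = 8·12 + 9 = 105.
Check: 47^105 ≡ 29 (mod 137).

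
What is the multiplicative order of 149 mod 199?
198

199 is prime, so ord(149) divides φ(199) = 198.
Divisors of 198: 1, 2, 3, 6, 9, 11, 18, 22, 33, 66, 99, 198.
Repeated squaring: 149^1 ≡ 149, 149^2 ≡ 112, 149^4 ≡ 7, 149^8 ≡ 49, 149^16 ≡ 13, 149^32 ≡ 169, 149^64 ≡ 104, 149^128 ≡ 70 (mod 199).
Test 149^d mod 199 for each divisor d in increasing order:
149^1 ≡ 149
149^2 ≡ 112
149^3 = 149^2·149^1 ≡ 171
149^6 = 149^4·149^2 ≡ 187
149^9 = 149^8·149^1 ≡ 137
149^11 = 149^8·149^2·149^1 ≡ 21
149^18 = 149^16·149^2 ≡ 63
149^22 = 149^16·149^4·149^2 ≡ 43
149^33 = 149^32·149^1 ≡ 107
149^66 = 149^64·149^2 ≡ 106
149^99 = 149^64·149^32·149^2·149^1 ≡ 198
149^198 = 149^128·149^64·149^4·149^2 ≡ 1  ← first divisor giving 1
The order is 198.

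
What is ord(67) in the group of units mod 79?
13

79 is prime, so ord(67) divides φ(79) = 78.
Divisors of 78: 1, 2, 3, 6, 13, 26, 39, 78.
Repeated squaring: 67^1 ≡ 67, 67^2 ≡ 65, 67^4 ≡ 38, 67^8 ≡ 22, 67^16 ≡ 10, 67^32 ≡ 21, 67^64 ≡ 46 (mod 79).
Test 67^d mod 79 for each divisor d in increasing order:
67^1 ≡ 67
67^2 ≡ 65
67^3 = 67^2·67^1 ≡ 10
67^6 = 67^4·67^2 ≡ 21
67^13 = 67^8·67^4·67^1 ≡ 1  ← first divisor giving 1
The order is 13.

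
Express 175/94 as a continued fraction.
[1; 1, 6, 4, 3]

Euclidean algorithm steps:
175 = 1 × 94 + 81
94 = 1 × 81 + 13
81 = 6 × 13 + 3
13 = 4 × 3 + 1
3 = 3 × 1 + 0
Continued fraction: [1; 1, 6, 4, 3]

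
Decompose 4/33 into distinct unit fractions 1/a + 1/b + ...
1/9 + 1/99

Greedy algorithm:
4/33: ceiling(33/4) = 9, use 1/9
1/99: ceiling(99/1) = 99, use 1/99
Result: 4/33 = 1/9 + 1/99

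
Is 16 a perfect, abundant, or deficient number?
deficient

Proper divisors of 16: sum = 1 + 2 + 4 + 8 = 15
Since 15 < 16, 16 is deficient.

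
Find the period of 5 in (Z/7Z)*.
6

7 is prime, so ord(5) divides φ(7) = 6.
Divisors of 6: 1, 2, 3, 6.
Repeated squaring: 5^1 ≡ 5, 5^2 ≡ 4, 5^4 ≡ 2 (mod 7).
Test 5^d mod 7 for each divisor d in increasing order:
5^1 ≡ 5
5^2 ≡ 4
5^3 = 5^2·5^1 ≡ 6
5^6 = 5^4·5^2 ≡ 1  ← first divisor giving 1
The order is 6.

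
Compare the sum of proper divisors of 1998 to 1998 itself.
abundant

Proper divisors of 1998: sum = 1 + 2 + 3 + 6 + 9 + 18 + 27 + 37 + 54 + 74 + 111 + 222 + 333 + 666 + 999 = 2562
Since 2562 > 1998, 1998 is abundant.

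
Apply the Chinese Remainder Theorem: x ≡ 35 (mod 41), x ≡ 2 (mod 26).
158

Using Chinese Remainder Theorem:
M = 41 × 26 = 1066
M1 = 26, M2 = 41
y1 = 26^(-1) mod 41 = 30
y2 = 41^(-1) mod 26 = 7
x = (35×26×30 + 2×41×7) mod 1066 = 158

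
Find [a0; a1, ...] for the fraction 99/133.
[0; 1, 2, 1, 10, 3]

Euclidean algorithm steps:
99 = 0 × 133 + 99
133 = 1 × 99 + 34
99 = 2 × 34 + 31
34 = 1 × 31 + 3
31 = 10 × 3 + 1
3 = 3 × 1 + 0
Continued fraction: [0; 1, 2, 1, 10, 3]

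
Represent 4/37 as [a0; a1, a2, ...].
[0; 9, 4]

Euclidean algorithm steps:
4 = 0 × 37 + 4
37 = 9 × 4 + 1
4 = 4 × 1 + 0
Continued fraction: [0; 9, 4]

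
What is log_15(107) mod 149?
100

Baby-step giant-step with step n = ⌈√149⌉ = 13.
Baby steps 15^j mod 149 (j:value) for j=0..12: 0:1, 1:15, 2:76, 3:97, 4:114, 5:71, 6:22, 7:32, 8:33, 9:48, 10:124, 11:72, 12:37.
Giant-step multiplier: 15^(-13) ≡ 15^(148-13) = 15^135 ≡ 109 (mod 149).
Giant steps γ_i = 107·109^i mod 149: γ_0=107, γ_1=41, γ_2=148, γ_3=40, γ_4=39, γ_5=79, γ_6=118, γ_7=48 (in table at j=9).
x = i·n + j = 7·13 + 9 = 100.
Check: 15^100 ≡ 107 (mod 149).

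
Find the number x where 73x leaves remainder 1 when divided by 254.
87

gcd(73, 254) = 1, so the inverse exists.
Extended Euclidean algorithm on (254, 73):
254 = 3 × 73 + 35  ⟹  35 = (1)·254 + (-3)·73
73 = 2 × 35 + 3  ⟹  3 = (-2)·254 + (7)·73
35 = 11 × 3 + 2  ⟹  2 = (23)·254 + (-80)·73
3 = 1 × 2 + 1  ⟹  1 = (-25)·254 + (87)·73
So (87)·73 ≡ 1 (mod 254), i.e. 73^(-1) ≡ 87 (mod 254).
Check: 73 × 87 = 6351 ≡ 1 (mod 254)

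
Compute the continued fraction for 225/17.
[13; 4, 4]

Euclidean algorithm steps:
225 = 13 × 17 + 4
17 = 4 × 4 + 1
4 = 4 × 1 + 0
Continued fraction: [13; 4, 4]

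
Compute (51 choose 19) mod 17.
0

Using Lucas' theorem:
Write n=51 and k=19 in base 17:
n in base 17: [3, 0]
k in base 17: [1, 2]
C(51,19) mod 17 = ∏ C(n_i, k_i) mod 17
Digit binomials (mod 17): C(3,1) = 3; C(0,2) = 0 (k_i > n_i)
Product: 3 × 0 = 0 ≡ 0 (mod 17)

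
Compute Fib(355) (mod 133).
100

Matrix identity: Q^n = [[F_(n+1), F_n], [F_n, F_(n-1)]] with Q = [[1,1],[1,0]].
n = 355 = 101100011₂. Square-and-multiply, entries mod 133:
Q^1 = [[1,1],[1,0]]
Q^2 = (Q^1)² = [[2,1],[1,1]]
Q^5 = (Q^2)²·Q = [[8,5],[5,3]]
Q^11 = (Q^5)²·Q = [[11,89],[89,55]]
Q^22 = (Q^11)² = [[62,22],[22,40]]
Q^44 = (Q^22)² = [[72,116],[116,89]]
Q^88 = (Q^44)² = [[20,56],[56,97]]
Q^177 = (Q^88)²·Q = [[113,78],[78,35]]
Q^355 = (Q^177)²·Q = [[73,100],[100,106]]
F_355 mod 133 = Q^355[0][1] = 100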